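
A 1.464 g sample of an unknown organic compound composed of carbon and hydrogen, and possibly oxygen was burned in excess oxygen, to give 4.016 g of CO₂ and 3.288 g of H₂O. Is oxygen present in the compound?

mol C = 4.016 g CO₂ ÷ 44.009 g/mol = 0.091254 mol
mol H = 2 × 3.288 g H₂O ÷ 18.015 g/mol = 0.36503 mol
C and H together account for 1.4640 g — essentially the entire 1.464 g sample — so the compound contains no oxygen.

no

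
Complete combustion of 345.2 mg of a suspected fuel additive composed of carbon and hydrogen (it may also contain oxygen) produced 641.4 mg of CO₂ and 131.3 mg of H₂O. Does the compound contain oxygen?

mol C = 0.6414 g CO₂ ÷ 44.009 g/mol = 0.014574 mol
mol H = 2 × 0.1313 g H₂O ÷ 18.015 g/mol = 0.014577 mol
C and H account for only 0.18975 g of the 0.3452 g sample; the remaining 0.15545 g must be oxygen.

yes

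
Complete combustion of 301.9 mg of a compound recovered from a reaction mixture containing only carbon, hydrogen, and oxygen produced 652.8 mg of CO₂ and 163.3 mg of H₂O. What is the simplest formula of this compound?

mol C = 0.6528 g CO₂ ÷ 44.009 g/mol = 0.014833 mol
mol H = 2 × 0.1633 g H₂O ÷ 18.015 g/mol = 0.018129 mol
mass O = 0.3019 − (0.17816 + 0.018274) = 0.10546 g → mol O = 0.10546 ÷ 15.999 = 0.0065918 mol
Divide by the smallest (0.0065918 mol): C 2.250, H 2.750, O 1.000
Multiplying each by 4 gives whole numbers: C 9.00, H 11.00, O 4.00

C9H11O4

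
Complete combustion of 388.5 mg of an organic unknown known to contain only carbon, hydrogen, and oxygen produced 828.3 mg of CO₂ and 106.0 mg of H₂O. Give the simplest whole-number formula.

C8H5O4

mol C = 0.8283 g CO₂ ÷ 44.009 g/mol = 0.018821 mol
mol H = 2 × 0.1060 g H₂O ÷ 18.015 g/mol = 0.011768 mol
mass O = 0.3885 − (0.22606 + 0.011862) = 0.15058 g → mol O = 0.15058 ÷ 15.999 = 0.0094117 mol
Divide by the smallest (0.0094117 mol): C 2.000, H 1.250, O 1.000
Multiplying each by 4 gives whole numbers: C 8.00, H 5.00, O 4.00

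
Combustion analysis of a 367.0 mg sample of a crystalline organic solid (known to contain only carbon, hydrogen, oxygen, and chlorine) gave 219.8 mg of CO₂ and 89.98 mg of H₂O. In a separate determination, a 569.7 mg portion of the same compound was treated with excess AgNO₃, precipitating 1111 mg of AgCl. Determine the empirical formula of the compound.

C2H4Cl2O3

mol C = 0.2198 g CO₂ ÷ 44.009 g/mol = 0.0049944 mol
mol H = 2 × 0.08998 g H₂O ÷ 18.015 g/mol = 0.0099895 mol
From the AgCl data: mol Cl per gram of compound = (1.111 ÷ 143.318) ÷ 0.5697 = 0.013607 mol/g, so in the 0.3670 g combustion sample mol Cl = 0.0049938 mol
mass O = 0.3670 − (0.059988 + 0.010069 + 0.17703) = 0.11991 g → mol O = 0.11991 ÷ 15.999 = 0.0074949 mol
Divide by the smallest (0.0049938 mol): C 1.000, H 2.000, Cl 1.000, O 1.501
Multiplying each by 2 gives whole numbers: C 2.00, H 4.00, Cl 2.00, O 3.00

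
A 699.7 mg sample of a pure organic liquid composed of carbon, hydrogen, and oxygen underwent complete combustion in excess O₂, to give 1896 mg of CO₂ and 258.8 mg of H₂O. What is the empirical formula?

mol C = 1.896 g CO₂ ÷ 44.009 g/mol = 0.043082 mol
mol H = 2 × 0.2588 g H₂O ÷ 18.015 g/mol = 0.028732 mol
mass O = 0.6997 − (0.51746 + 0.028961) = 0.15328 g → mol O = 0.15328 ÷ 15.999 = 0.0095806 mol
Divide by the smallest (0.0095806 mol): C 4.497, H 2.999, O 1.000
Multiplying each by 2 gives whole numbers: C 8.99, H 6.00, O 2.00

C9H6O2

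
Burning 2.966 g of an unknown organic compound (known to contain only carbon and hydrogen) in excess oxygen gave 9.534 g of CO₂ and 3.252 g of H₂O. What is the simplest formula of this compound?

C3H5

mol C = 9.534 g CO₂ ÷ 44.009 g/mol = 0.21664 mol
mol H = 2 × 3.252 g H₂O ÷ 18.015 g/mol = 0.36103 mol
Divide by the smallest (0.21664 mol): C 1.000, H 1.667
Multiplying each by 3 gives whole numbers: C 3.00, H 5.00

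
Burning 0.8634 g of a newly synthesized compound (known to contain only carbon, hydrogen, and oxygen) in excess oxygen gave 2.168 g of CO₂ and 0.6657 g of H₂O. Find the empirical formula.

mol C = 2.168 g CO₂ ÷ 44.009 g/mol = 0.049263 mol
mol H = 2 × 0.6657 g H₂O ÷ 18.015 g/mol = 0.073905 mol
mass O = 0.8634 − (0.59169 + 0.074496) = 0.19721 g → mol O = 0.19721 ÷ 15.999 = 0.012326 mol
Divide by the smallest (0.012326 mol): C 3.997, H 5.996, O 1.000

C4H6O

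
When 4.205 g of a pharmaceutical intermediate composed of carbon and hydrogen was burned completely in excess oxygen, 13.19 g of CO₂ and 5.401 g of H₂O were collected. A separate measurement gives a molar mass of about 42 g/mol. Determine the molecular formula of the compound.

C3H6

mol C = 13.19 g CO₂ ÷ 44.009 g/mol = 0.29971 mol
mol H = 2 × 5.401 g H₂O ÷ 18.015 g/mol = 0.59961 mol
Divide by the smallest (0.29971 mol): C 1.000, H 2.001
Empirical formula: CH2
Empirical-formula mass = 14.03 g/mol; 42 ÷ 14.03 ≈ 3, so the molecular formula is C3H6.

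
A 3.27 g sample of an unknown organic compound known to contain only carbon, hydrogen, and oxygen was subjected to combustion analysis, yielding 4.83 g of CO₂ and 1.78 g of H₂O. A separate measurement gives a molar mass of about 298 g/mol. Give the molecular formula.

mol C = 4.83 g CO₂ ÷ 44.009 g/mol = 0.1098 mol
mol H = 2 × 1.78 g H₂O ÷ 18.015 g/mol = 0.1976 mol
mass O = 3.27 − (1.318 + 0.1992) = 1.753 g → mol O = 1.753 ÷ 15.999 = 0.1095 mol
Divide by the smallest (0.1095 mol): C 1.002, H 1.804, O 1.000
Multiplying each by 5 gives whole numbers: C 5.01, H 9.02, O 5.00
Empirical formula: C5H9O5
Empirical-formula mass = 149.12 g/mol; 298 ÷ 149.12 ≈ 2, so the molecular formula is C10H18O10.

C10H18O10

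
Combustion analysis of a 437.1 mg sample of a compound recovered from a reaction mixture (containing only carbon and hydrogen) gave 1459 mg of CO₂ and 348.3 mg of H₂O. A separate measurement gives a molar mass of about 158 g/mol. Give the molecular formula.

C12H14

mol C = 1.459 g CO₂ ÷ 44.009 g/mol = 0.033152 mol
mol H = 2 × 0.3483 g H₂O ÷ 18.015 g/mol = 0.038668 mol
Divide by the smallest (0.033152 mol): C 1.000, H 1.166
Multiplying each by 6 gives whole numbers: C 6.00, H 7.00
Empirical formula: C6H7
Empirical-formula mass = 79.12 g/mol; 158 ÷ 79.12 ≈ 2, so the molecular formula is C12H14.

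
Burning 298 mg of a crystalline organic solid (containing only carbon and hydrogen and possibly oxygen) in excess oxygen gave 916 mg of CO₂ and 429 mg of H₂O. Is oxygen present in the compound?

mol C = 0.916 g CO₂ ÷ 44.009 g/mol = 0.02081 mol
mol H = 2 × 0.429 g H₂O ÷ 18.015 g/mol = 0.04763 mol
C and H together account for 0.2980 g — essentially the entire 0.298 g sample — so the compound contains no oxygen.

no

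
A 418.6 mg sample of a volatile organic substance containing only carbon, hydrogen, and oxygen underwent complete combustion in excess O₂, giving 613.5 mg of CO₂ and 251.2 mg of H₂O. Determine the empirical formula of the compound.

mol C = 0.6135 g CO₂ ÷ 44.009 g/mol = 0.013940 mol
mol H = 2 × 0.2512 g H₂O ÷ 18.015 g/mol = 0.027888 mol
mass O = 0.4186 − (0.16744 + 0.028111) = 0.22305 g → mol O = 0.22305 ÷ 15.999 = 0.013942 mol
Divide by the smallest (0.013940 mol): C 1.000, H 2.001, O 1.000

CH2O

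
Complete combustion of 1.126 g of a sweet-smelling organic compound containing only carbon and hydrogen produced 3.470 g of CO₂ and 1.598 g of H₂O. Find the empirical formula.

mol C = 3.470 g CO₂ ÷ 44.009 g/mol = 0.078848 mol
mol H = 2 × 1.598 g H₂O ÷ 18.015 g/mol = 0.17741 mol
Divide by the smallest (0.078848 mol): C 1.000, H 2.250
Multiplying each by 4 gives whole numbers: C 4.00, H 9.00

C4H9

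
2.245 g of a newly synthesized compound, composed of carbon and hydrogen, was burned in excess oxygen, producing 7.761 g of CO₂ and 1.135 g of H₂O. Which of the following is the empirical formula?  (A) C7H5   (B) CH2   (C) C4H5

(A) C7H5

mol C = 7.761 g CO₂ ÷ 44.009 g/mol = 0.17635 mol
mol H = 2 × 1.135 g H₂O ÷ 18.015 g/mol = 0.12601 mol
Divide by the smallest (0.12601 mol): C 1.400, H 1.000
Multiplying each by 5 gives whole numbers: C 7.00, H 5.00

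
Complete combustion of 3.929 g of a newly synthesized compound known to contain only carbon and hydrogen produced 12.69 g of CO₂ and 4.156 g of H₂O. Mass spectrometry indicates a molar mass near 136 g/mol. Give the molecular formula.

mol C = 12.69 g CO₂ ÷ 44.009 g/mol = 0.28835 mol
mol H = 2 × 4.156 g H₂O ÷ 18.015 g/mol = 0.46139 mol
Divide by the smallest (0.28835 mol): C 1.000, H 1.600
Multiplying each by 5 gives whole numbers: C 5.00, H 8.00
Empirical formula: C5H8
Empirical-formula mass = 68.12 g/mol; 136 ÷ 68.12 ≈ 2, so the molecular formula is C10H16.

C10H16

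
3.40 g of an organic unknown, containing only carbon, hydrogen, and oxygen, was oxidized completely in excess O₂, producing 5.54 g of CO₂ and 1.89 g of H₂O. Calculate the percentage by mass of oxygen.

mol C = 5.54 g CO₂ ÷ 44.009 g/mol = 0.1259 mol
mol H = 2 × 1.89 g H₂O ÷ 18.015 g/mol = 0.2098 mol
mass O = 3.40 − (1.512 + 0.2115) = 1.677 g → mol O = 1.677 ÷ 15.999 = 0.1048 mol
mass % O = 1.677 g ÷ 3.40 g × 100%

49.3%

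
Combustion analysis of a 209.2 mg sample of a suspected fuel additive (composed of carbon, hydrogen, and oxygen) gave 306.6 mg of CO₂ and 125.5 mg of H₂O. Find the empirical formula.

CH2O

mol C = 0.3066 g CO₂ ÷ 44.009 g/mol = 0.0069668 mol
mol H = 2 × 0.1255 g H₂O ÷ 18.015 g/mol = 0.013933 mol
mass O = 0.2092 − (0.083678 + 0.014044) = 0.11148 g → mol O = 0.11148 ÷ 15.999 = 0.0069678 mol
Divide by the smallest (0.0069668 mol): C 1.000, H 2.000, O 1.000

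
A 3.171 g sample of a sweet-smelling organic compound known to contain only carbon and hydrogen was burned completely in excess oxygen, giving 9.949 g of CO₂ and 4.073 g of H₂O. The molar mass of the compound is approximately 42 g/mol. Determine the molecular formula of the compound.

mol C = 9.949 g CO₂ ÷ 44.009 g/mol = 0.22607 mol
mol H = 2 × 4.073 g H₂O ÷ 18.015 g/mol = 0.45218 mol
Divide by the smallest (0.22607 mol): C 1.000, H 2.000
Empirical formula: CH2
Empirical-formula mass = 14.03 g/mol; 42 ÷ 14.03 ≈ 3, so the molecular formula is C3H6.

C3H6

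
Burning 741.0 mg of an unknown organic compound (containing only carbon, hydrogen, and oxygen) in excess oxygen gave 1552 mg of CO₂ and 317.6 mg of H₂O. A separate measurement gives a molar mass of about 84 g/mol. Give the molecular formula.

C4H4O2

mol C = 1.552 g CO₂ ÷ 44.009 g/mol = 0.035266 mol
mol H = 2 × 0.3176 g H₂O ÷ 18.015 g/mol = 0.035260 mol
mass O = 0.7410 − (0.42357 + 0.035542) = 0.28188 g → mol O = 0.28188 ÷ 15.999 = 0.017619 mol
Divide by the smallest (0.017619 mol): C 2.002, H 2.001, O 1.000
Empirical formula: C2H2O
Empirical-formula mass = 42.04 g/mol; 84 ÷ 42.04 ≈ 2, so the molecular formula is C4H4O2.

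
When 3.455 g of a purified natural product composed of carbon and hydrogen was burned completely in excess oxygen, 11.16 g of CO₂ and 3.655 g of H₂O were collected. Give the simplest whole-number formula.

mol C = 11.16 g CO₂ ÷ 44.009 g/mol = 0.25358 mol
mol H = 2 × 3.655 g H₂O ÷ 18.015 g/mol = 0.40577 mol
Divide by the smallest (0.25358 mol): C 1.000, H 1.600
Multiplying each by 5 gives whole numbers: C 5.00, H 8.00

C5H8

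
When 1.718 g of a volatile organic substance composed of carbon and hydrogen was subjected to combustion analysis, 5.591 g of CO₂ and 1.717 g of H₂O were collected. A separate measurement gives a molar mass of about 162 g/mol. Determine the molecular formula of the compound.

C12H18

mol C = 5.591 g CO₂ ÷ 44.009 g/mol = 0.12704 mol
mol H = 2 × 1.717 g H₂O ÷ 18.015 g/mol = 0.19062 mol
Divide by the smallest (0.12704 mol): C 1.000, H 1.500
Multiplying each by 2 gives whole numbers: C 2.00, H 3.00
Empirical formula: C2H3
Empirical-formula mass = 27.05 g/mol; 162 ÷ 27.05 ≈ 6, so the molecular formula is C12H18.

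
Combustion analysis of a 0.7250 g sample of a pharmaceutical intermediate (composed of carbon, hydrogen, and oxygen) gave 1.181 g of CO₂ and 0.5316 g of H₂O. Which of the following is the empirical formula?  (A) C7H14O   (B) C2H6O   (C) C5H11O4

mol C = 1.181 g CO₂ ÷ 44.009 g/mol = 0.026835 mol
mol H = 2 × 0.5316 g H₂O ÷ 18.015 g/mol = 0.059017 mol
mass O = 0.7250 − (0.32232 + 0.059490) = 0.34319 g → mol O = 0.34319 ÷ 15.999 = 0.021451 mol
Divide by the smallest (0.021451 mol): C 1.251, H 2.751, O 1.000
Multiplying each by 4 gives whole numbers: C 5.00, H 11.01, O 4.00

(C) C5H11O4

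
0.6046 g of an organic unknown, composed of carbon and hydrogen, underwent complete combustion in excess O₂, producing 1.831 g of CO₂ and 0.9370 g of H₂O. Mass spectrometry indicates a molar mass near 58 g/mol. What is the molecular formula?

mol C = 1.831 g CO₂ ÷ 44.009 g/mol = 0.041605 mol
mol H = 2 × 0.9370 g H₂O ÷ 18.015 g/mol = 0.10402 mol
Divide by the smallest (0.041605 mol): C 1.000, H 2.500
Multiplying each by 2 gives whole numbers: C 2.00, H 5.00
Empirical formula: C2H5
Empirical-formula mass = 29.06 g/mol; 58 ÷ 29.06 ≈ 2, so the molecular formula is C4H10.

C4H10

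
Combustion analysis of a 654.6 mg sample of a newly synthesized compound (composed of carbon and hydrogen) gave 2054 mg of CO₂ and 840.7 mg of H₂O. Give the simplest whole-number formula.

CH2

mol C = 2.054 g CO₂ ÷ 44.009 g/mol = 0.046672 mol
mol H = 2 × 0.8407 g H₂O ÷ 18.015 g/mol = 0.093333 mol
Divide by the smallest (0.046672 mol): C 1.000, H 2.000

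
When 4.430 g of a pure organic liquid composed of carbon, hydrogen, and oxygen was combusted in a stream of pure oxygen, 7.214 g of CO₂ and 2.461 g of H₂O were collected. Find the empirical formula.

C6H10O5

mol C = 7.214 g CO₂ ÷ 44.009 g/mol = 0.16392 mol
mol H = 2 × 2.461 g H₂O ÷ 18.015 g/mol = 0.27322 mol
mass O = 4.430 − (1.9689 + 0.27540) = 2.1857 g → mol O = 2.1857 ÷ 15.999 = 0.13662 mol
Divide by the smallest (0.13662 mol): C 1.200, H 2.000, O 1.000
Multiplying each by 5 gives whole numbers: C 6.00, H 10.00, O 5.00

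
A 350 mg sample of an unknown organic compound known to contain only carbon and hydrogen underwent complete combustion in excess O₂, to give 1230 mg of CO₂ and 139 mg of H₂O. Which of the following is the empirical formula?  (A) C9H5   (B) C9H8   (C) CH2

mol C = 1.23 g CO₂ ÷ 44.009 g/mol = 0.02795 mol
mol H = 2 × 0.139 g H₂O ÷ 18.015 g/mol = 0.01543 mol
Divide by the smallest (0.01543 mol): C 1.811, H 1.000
Multiplying each by 5 gives whole numbers: C 9.06, H 5.00

(A) C9H5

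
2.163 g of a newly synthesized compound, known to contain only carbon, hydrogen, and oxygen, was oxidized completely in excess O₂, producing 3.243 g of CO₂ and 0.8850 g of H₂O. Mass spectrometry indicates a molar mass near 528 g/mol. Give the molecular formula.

C18H24O18

mol C = 3.243 g CO₂ ÷ 44.009 g/mol = 0.073689 mol
mol H = 2 × 0.8850 g H₂O ÷ 18.015 g/mol = 0.098251 mol
mass O = 2.163 − (0.88508 + 0.099037) = 1.1789 g → mol O = 1.1789 ÷ 15.999 = 0.073684 mol
Divide by the smallest (0.073684 mol): C 1.000, H 1.333, O 1.000
Multiplying each by 3 gives whole numbers: C 3.00, H 4.00, O 3.00
Empirical formula: C3H4O3
Empirical-formula mass = 88.06 g/mol; 528 ÷ 88.06 ≈ 6, so the molecular formula is C18H24O18.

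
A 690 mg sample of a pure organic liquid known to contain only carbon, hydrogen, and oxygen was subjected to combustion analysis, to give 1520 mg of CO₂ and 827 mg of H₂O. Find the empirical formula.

C3H8O

mol C = 1.52 g CO₂ ÷ 44.009 g/mol = 0.03454 mol
mol H = 2 × 0.827 g H₂O ÷ 18.015 g/mol = 0.09181 mol
mass O = 0.690 − (0.4148 + 0.09255) = 0.1826 g → mol O = 0.1826 ÷ 15.999 = 0.01141 mol
Divide by the smallest (0.01141 mol): C 3.026, H 8.044, O 1.000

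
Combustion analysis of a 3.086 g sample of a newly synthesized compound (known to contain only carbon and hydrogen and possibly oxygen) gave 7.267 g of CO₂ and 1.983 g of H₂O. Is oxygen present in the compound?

yes

mol C = 7.267 g CO₂ ÷ 44.009 g/mol = 0.16513 mol
mol H = 2 × 1.983 g H₂O ÷ 18.015 g/mol = 0.22015 mol
C and H account for only 2.2052 g of the 3.086 g sample; the remaining 0.88077 g must be oxygen.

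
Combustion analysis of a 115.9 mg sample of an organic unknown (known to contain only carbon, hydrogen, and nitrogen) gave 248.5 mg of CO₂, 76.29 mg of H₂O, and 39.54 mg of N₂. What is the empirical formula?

mol C = 0.2485 g CO₂ ÷ 44.009 g/mol = 0.0056466 mol
mol H = 2 × 0.07629 g H₂O ÷ 18.015 g/mol = 0.0084696 mol
mol N = 2 × 0.03954 g N₂ ÷ 28.014 g/mol = 0.0028229 mol
Divide by the smallest (0.0028229 mol): C 2.000, H 3.000, N 1.000

C2H3N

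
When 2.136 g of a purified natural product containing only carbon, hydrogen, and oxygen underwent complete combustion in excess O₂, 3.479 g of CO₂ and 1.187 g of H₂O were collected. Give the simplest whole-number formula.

C6H10O5

mol C = 3.479 g CO₂ ÷ 44.009 g/mol = 0.079052 mol
mol H = 2 × 1.187 g H₂O ÷ 18.015 g/mol = 0.13178 mol
mass O = 2.136 − (0.94949 + 0.13283) = 1.0537 g → mol O = 1.0537 ÷ 15.999 = 0.065859 mol
Divide by the smallest (0.065859 mol): C 1.200, H 2.001, O 1.000
Multiplying each by 5 gives whole numbers: C 6.00, H 10.00, O 5.00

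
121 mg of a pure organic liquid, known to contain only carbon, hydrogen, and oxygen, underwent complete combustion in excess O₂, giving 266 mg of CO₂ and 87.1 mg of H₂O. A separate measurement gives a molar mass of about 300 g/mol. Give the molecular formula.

C15H24O6

mol C = 0.266 g CO₂ ÷ 44.009 g/mol = 0.006044 mol
mol H = 2 × 0.0871 g H₂O ÷ 18.015 g/mol = 0.009670 mol
mass O = 0.121 − (0.07260 + 0.009747) = 0.03866 g → mol O = 0.03866 ÷ 15.999 = 0.002416 mol
Divide by the smallest (0.002416 mol): C 2.502, H 4.002, O 1.000
Multiplying each by 2 gives whole numbers: C 5.00, H 8.00, O 2.00
Empirical formula: C5H8O2
Empirical-formula mass = 100.12 g/mol; 300 ÷ 100.12 ≈ 3, so the molecular formula is C15H24O6.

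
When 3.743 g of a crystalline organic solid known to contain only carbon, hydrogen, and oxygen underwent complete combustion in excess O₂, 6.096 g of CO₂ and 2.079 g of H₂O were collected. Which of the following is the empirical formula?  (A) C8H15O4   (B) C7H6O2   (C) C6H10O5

mol C = 6.096 g CO₂ ÷ 44.009 g/mol = 0.13852 mol
mol H = 2 × 2.079 g H₂O ÷ 18.015 g/mol = 0.23081 mol
mass O = 3.743 − (1.6637 + 0.23265) = 1.8466 g → mol O = 1.8466 ÷ 15.999 = 0.11542 mol
Divide by the smallest (0.11542 mol): C 1.200, H 2.000, O 1.000
Multiplying each by 5 gives whole numbers: C 6.00, H 10.00, O 5.00

(C) C6H10O5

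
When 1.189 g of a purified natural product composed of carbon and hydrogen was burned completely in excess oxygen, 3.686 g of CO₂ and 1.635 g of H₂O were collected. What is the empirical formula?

mol C = 3.686 g CO₂ ÷ 44.009 g/mol = 0.083756 mol
mol H = 2 × 1.635 g H₂O ÷ 18.015 g/mol = 0.18152 mol
Divide by the smallest (0.083756 mol): C 1.000, H 2.167
Multiplying each by 6 gives whole numbers: C 6.00, H 13.00

C6H13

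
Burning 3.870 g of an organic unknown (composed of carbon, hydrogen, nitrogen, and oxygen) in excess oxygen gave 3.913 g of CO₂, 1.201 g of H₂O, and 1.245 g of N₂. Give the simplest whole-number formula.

C2H3N2O2

mol C = 3.913 g CO₂ ÷ 44.009 g/mol = 0.088914 mol
mol H = 2 × 1.201 g H₂O ÷ 18.015 g/mol = 0.13333 mol
mol N = 2 × 1.245 g N₂ ÷ 28.014 g/mol = 0.088884 mol
mass O = 3.870 − (1.0679 + 0.13440 + 1.2450) = 1.4227 g → mol O = 1.4227 ÷ 15.999 = 0.088922 mol
Divide by the smallest (0.088884 mol): C 1.000, H 1.500, N 1.000, O 1.000
Multiplying each by 2 gives whole numbers: C 2.00, H 3.00, N 2.00, O 2.00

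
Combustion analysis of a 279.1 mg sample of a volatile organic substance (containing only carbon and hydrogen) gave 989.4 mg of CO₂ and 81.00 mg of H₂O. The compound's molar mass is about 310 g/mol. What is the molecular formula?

C25H10

mol C = 0.9894 g CO₂ ÷ 44.009 g/mol = 0.022482 mol
mol H = 2 × 0.08100 g H₂O ÷ 18.015 g/mol = 0.0089925 mol
Divide by the smallest (0.0089925 mol): C 2.500, H 1.000
Multiplying each by 2 gives whole numbers: C 5.00, H 2.00
Empirical formula: C5H2
Empirical-formula mass = 62.07 g/mol; 310 ÷ 62.07 ≈ 5, so the molecular formula is C25H10.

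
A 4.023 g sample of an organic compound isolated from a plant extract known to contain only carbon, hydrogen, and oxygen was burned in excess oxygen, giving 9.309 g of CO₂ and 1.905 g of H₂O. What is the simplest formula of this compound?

C8H8O3

mol C = 9.309 g CO₂ ÷ 44.009 g/mol = 0.21152 mol
mol H = 2 × 1.905 g H₂O ÷ 18.015 g/mol = 0.21149 mol
mass O = 4.023 − (2.5406 + 0.21318) = 1.2692 g → mol O = 1.2692 ÷ 15.999 = 0.079329 mol
Divide by the smallest (0.079329 mol): C 2.666, H 2.666, O 1.000
Multiplying each by 3 gives whole numbers: C 8.00, H 8.00, O 3.00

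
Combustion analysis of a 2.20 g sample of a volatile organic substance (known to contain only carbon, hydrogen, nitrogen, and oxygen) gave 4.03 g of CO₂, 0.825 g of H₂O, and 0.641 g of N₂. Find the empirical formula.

C4H4N2O

mol C = 4.03 g CO₂ ÷ 44.009 g/mol = 0.09157 mol
mol H = 2 × 0.825 g H₂O ÷ 18.015 g/mol = 0.09159 mol
mol N = 2 × 0.641 g N₂ ÷ 28.014 g/mol = 0.04576 mol
mass O = 2.20 − (1.100 + 0.09232 + 0.6410) = 0.3668 g → mol O = 0.3668 ÷ 15.999 = 0.02293 mol
Divide by the smallest (0.02293 mol): C 3.994, H 3.995, N 1.996, O 1.000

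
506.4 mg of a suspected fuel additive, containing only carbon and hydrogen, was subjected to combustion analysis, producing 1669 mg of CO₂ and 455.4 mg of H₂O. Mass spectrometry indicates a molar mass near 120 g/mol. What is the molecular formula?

C9H12

mol C = 1.669 g CO₂ ÷ 44.009 g/mol = 0.037924 mol
mol H = 2 × 0.4554 g H₂O ÷ 18.015 g/mol = 0.050558 mol
Divide by the smallest (0.037924 mol): C 1.000, H 1.333
Multiplying each by 3 gives whole numbers: C 3.00, H 4.00
Empirical formula: C3H4
Empirical-formula mass = 40.06 g/mol; 120 ÷ 40.06 ≈ 3, so the molecular formula is C9H12.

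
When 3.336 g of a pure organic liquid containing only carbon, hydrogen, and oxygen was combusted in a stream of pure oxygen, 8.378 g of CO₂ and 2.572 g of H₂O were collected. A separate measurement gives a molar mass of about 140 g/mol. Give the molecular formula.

mol C = 8.378 g CO₂ ÷ 44.009 g/mol = 0.19037 mol
mol H = 2 × 2.572 g H₂O ÷ 18.015 g/mol = 0.28554 mol
mass O = 3.336 − (2.2865 + 0.28782) = 0.76164 g → mol O = 0.76164 ÷ 15.999 = 0.047605 mol
Divide by the smallest (0.047605 mol): C 3.999, H 5.998, O 1.000
Empirical formula: C4H6O
Empirical-formula mass = 70.09 g/mol; 140 ÷ 70.09 ≈ 2, so the molecular formula is C8H12O2.

C8H12O2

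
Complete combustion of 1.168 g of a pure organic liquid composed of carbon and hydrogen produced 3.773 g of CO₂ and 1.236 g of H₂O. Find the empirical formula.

mol C = 3.773 g CO₂ ÷ 44.009 g/mol = 0.085732 mol
mol H = 2 × 1.236 g H₂O ÷ 18.015 g/mol = 0.13722 mol
Divide by the smallest (0.085732 mol): C 1.000, H 1.601
Multiplying each by 5 gives whole numbers: C 5.00, H 8.00

C5H8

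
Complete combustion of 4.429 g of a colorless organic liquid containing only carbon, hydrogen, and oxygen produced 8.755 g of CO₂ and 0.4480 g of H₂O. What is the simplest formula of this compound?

C8H2O5

mol C = 8.755 g CO₂ ÷ 44.009 g/mol = 0.19894 mol
mol H = 2 × 0.4480 g H₂O ÷ 18.015 g/mol = 0.049736 mol
mass O = 4.429 − (2.3894 + 0.050134) = 1.9894 g → mol O = 1.9894 ÷ 15.999 = 0.12435 mol
Divide by the smallest (0.049736 mol): C 4.000, H 1.000, O 2.500
Multiplying each by 2 gives whole numbers: C 8.00, H 2.00, O 5.00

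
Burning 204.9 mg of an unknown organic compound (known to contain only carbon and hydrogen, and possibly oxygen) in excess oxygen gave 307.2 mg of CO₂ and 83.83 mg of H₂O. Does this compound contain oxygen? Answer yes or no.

mol C = 0.3072 g CO₂ ÷ 44.009 g/mol = 0.0069804 mol
mol H = 2 × 0.08383 g H₂O ÷ 18.015 g/mol = 0.0093067 mol
C and H account for only 0.093223 g of the 0.2049 g sample; the remaining 0.11168 g must be oxygen.

yes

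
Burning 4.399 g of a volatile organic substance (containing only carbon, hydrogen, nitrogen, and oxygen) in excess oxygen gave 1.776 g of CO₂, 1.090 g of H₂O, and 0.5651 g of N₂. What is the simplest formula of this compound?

CH3NO5

mol C = 1.776 g CO₂ ÷ 44.009 g/mol = 0.040355 mol
mol H = 2 × 1.090 g H₂O ÷ 18.015 g/mol = 0.12101 mol
mol N = 2 × 0.5651 g N₂ ÷ 28.014 g/mol = 0.040344 mol
mass O = 4.399 − (0.48471 + 0.12198 + 0.56510) = 3.2272 g → mol O = 3.2272 ÷ 15.999 = 0.20171 mol
Divide by the smallest (0.040344 mol): C 1.000, H 2.999, N 1.000, O 5.000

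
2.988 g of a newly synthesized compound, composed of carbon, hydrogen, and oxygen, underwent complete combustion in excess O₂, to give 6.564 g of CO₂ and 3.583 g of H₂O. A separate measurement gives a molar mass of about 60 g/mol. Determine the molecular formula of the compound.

mol C = 6.564 g CO₂ ÷ 44.009 g/mol = 0.14915 mol
mol H = 2 × 3.583 g H₂O ÷ 18.015 g/mol = 0.39778 mol
mass O = 2.988 − (1.7915 + 0.40096) = 0.79558 g → mol O = 0.79558 ÷ 15.999 = 0.049727 mol
Divide by the smallest (0.049727 mol): C 2.999, H 7.999, O 1.000
Empirical formula: C3H8O
Empirical-formula mass = 60.10 g/mol; 60 ÷ 60.10 ≈ 1, so the molecular formula is C3H8O.

C3H8O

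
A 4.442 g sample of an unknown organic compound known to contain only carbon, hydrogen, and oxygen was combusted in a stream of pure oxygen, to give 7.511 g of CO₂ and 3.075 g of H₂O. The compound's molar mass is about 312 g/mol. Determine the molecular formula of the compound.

mol C = 7.511 g CO₂ ÷ 44.009 g/mol = 0.17067 mol
mol H = 2 × 3.075 g H₂O ÷ 18.015 g/mol = 0.34138 mol
mass O = 4.442 − (2.0499 + 0.34411) = 2.0480 g → mol O = 2.0480 ÷ 15.999 = 0.12801 mol
Divide by the smallest (0.12801 mol): C 1.333, H 2.667, O 1.000
Multiplying each by 3 gives whole numbers: C 4.00, H 8.00, O 3.00
Empirical formula: C4H8O3
Empirical-formula mass = 104.10 g/mol; 312 ÷ 104.10 ≈ 3, so the molecular formula is C12H24O9.

C12H24O9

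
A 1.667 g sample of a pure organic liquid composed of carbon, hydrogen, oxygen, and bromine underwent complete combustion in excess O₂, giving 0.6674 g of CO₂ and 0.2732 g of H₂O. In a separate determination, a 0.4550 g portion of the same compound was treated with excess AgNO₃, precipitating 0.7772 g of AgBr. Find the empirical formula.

CH2BrO

mol C = 0.6674 g CO₂ ÷ 44.009 g/mol = 0.015165 mol
mol H = 2 × 0.2732 g H₂O ÷ 18.015 g/mol = 0.030330 mol
From the AgBr data: mol Br per gram of compound = (0.7772 ÷ 187.772) ÷ 0.4550 = 0.0090968 mol/g, so in the 1.667 g combustion sample mol Br = 0.015164 mol
mass O = 1.667 − (0.18215 + 0.030573 + 1.2117) = 0.24258 g → mol O = 0.24258 ÷ 15.999 = 0.015162 mol
Divide by the smallest (0.015162 mol): C 1.000, H 2.000, Br 1.000, O 1.000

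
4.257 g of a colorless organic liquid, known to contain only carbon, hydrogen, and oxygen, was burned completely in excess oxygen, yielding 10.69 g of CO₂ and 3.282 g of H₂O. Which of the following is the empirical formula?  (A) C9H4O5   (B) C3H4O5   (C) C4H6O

(C) C4H6O

mol C = 10.69 g CO₂ ÷ 44.009 g/mol = 0.24290 mol
mol H = 2 × 3.282 g H₂O ÷ 18.015 g/mol = 0.36436 mol
mass O = 4.257 − (2.9175 + 0.36728) = 0.97219 g → mol O = 0.97219 ÷ 15.999 = 0.060766 mol
Divide by the smallest (0.060766 mol): C 3.997, H 5.996, O 1.000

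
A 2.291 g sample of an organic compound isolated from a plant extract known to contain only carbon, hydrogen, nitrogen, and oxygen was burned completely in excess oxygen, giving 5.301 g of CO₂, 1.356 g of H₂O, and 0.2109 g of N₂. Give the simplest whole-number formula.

mol C = 5.301 g CO₂ ÷ 44.009 g/mol = 0.12045 mol
mol H = 2 × 1.356 g H₂O ÷ 18.015 g/mol = 0.15054 mol
mol N = 2 × 0.2109 g N₂ ÷ 28.014 g/mol = 0.015057 mol
mass O = 2.291 − (1.4468 + 0.15175 + 0.21090) = 0.48160 g → mol O = 0.48160 ÷ 15.999 = 0.030102 mol
Divide by the smallest (0.015057 mol): C 8.000, H 9.998, N 1.000, O 1.999

C8H10NO2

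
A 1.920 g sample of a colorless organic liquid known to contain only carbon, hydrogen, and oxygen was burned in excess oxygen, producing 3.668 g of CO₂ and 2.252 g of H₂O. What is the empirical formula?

mol C = 3.668 g CO₂ ÷ 44.009 g/mol = 0.083347 mol
mol H = 2 × 2.252 g H₂O ÷ 18.015 g/mol = 0.25001 mol
mass O = 1.920 − (1.0011 + 0.25201) = 0.66691 g → mol O = 0.66691 ÷ 15.999 = 0.041684 mol
Divide by the smallest (0.041684 mol): C 1.999, H 5.998, O 1.000

C2H6O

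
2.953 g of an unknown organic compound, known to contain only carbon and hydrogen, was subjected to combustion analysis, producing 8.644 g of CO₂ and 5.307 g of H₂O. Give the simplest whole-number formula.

CH3

mol C = 8.644 g CO₂ ÷ 44.009 g/mol = 0.19641 mol
mol H = 2 × 5.307 g H₂O ÷ 18.015 g/mol = 0.58918 mol
Divide by the smallest (0.19641 mol): C 1.000, H 3.000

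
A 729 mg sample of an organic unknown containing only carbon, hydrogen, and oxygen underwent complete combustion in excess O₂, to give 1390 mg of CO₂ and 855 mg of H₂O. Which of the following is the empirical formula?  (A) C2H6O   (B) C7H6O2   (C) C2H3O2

(A) C2H6O

mol C = 1.39 g CO₂ ÷ 44.009 g/mol = 0.03158 mol
mol H = 2 × 0.855 g H₂O ÷ 18.015 g/mol = 0.09492 mol
mass O = 0.729 − (0.3794 + 0.09568) = 0.2540 g → mol O = 0.2540 ÷ 15.999 = 0.01587 mol
Divide by the smallest (0.01587 mol): C 1.990, H 5.980, O 1.000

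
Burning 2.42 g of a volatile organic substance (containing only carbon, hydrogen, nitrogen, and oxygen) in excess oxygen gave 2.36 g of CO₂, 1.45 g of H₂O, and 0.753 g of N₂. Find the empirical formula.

CH3NO

mol C = 2.36 g CO₂ ÷ 44.009 g/mol = 0.05363 mol
mol H = 2 × 1.45 g H₂O ÷ 18.015 g/mol = 0.1610 mol
mol N = 2 × 0.753 g N₂ ÷ 28.014 g/mol = 0.05376 mol
mass O = 2.42 − (0.6441 + 0.1623 + 0.7530) = 0.8606 g → mol O = 0.8606 ÷ 15.999 = 0.05379 mol
Divide by the smallest (0.05363 mol): C 1.000, H 3.002, N 1.002, O 1.003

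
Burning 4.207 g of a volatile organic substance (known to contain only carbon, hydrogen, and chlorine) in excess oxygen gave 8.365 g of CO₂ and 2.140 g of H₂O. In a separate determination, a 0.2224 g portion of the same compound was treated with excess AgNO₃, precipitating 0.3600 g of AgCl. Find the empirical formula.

C4H5Cl

mol C = 8.365 g CO₂ ÷ 44.009 g/mol = 0.19007 mol
mol H = 2 × 2.140 g H₂O ÷ 18.015 g/mol = 0.23758 mol
From the AgCl data: mol Cl per gram of compound = (0.3600 ÷ 143.318) ÷ 0.2224 = 0.011294 mol/g, so in the 4.207 g combustion sample mol Cl = 0.047516 mol
Divide by the smallest (0.047516 mol): C 4.000, H 5.000, Cl 1.000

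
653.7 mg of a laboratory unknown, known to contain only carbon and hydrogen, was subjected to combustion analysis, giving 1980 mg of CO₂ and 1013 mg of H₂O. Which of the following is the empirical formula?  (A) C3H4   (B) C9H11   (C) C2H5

(C) C2H5

mol C = 1.980 g CO₂ ÷ 44.009 g/mol = 0.044991 mol
mol H = 2 × 1.013 g H₂O ÷ 18.015 g/mol = 0.11246 mol
Divide by the smallest (0.044991 mol): C 1.000, H 2.500
Multiplying each by 2 gives whole numbers: C 2.00, H 5.00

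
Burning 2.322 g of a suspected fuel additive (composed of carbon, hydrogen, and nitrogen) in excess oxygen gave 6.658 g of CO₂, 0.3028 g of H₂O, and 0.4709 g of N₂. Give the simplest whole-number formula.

C9H2N2

mol C = 6.658 g CO₂ ÷ 44.009 g/mol = 0.15129 mol
mol H = 2 × 0.3028 g H₂O ÷ 18.015 g/mol = 0.033616 mol
mol N = 2 × 0.4709 g N₂ ÷ 28.014 g/mol = 0.033619 mol
Divide by the smallest (0.033616 mol): C 4.500, H 1.000, N 1.000
Multiplying each by 2 gives whole numbers: C 9.00, H 2.00, N 2.00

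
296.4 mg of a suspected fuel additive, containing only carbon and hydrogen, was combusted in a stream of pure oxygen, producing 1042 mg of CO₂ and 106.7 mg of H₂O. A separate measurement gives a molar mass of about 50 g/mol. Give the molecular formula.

C4H2

mol C = 1.042 g CO₂ ÷ 44.009 g/mol = 0.023677 mol
mol H = 2 × 0.1067 g H₂O ÷ 18.015 g/mol = 0.011846 mol
Divide by the smallest (0.011846 mol): C 1.999, H 1.000
Empirical formula: C2H
Empirical-formula mass = 25.03 g/mol; 50 ÷ 25.03 ≈ 2, so the molecular formula is C4H2.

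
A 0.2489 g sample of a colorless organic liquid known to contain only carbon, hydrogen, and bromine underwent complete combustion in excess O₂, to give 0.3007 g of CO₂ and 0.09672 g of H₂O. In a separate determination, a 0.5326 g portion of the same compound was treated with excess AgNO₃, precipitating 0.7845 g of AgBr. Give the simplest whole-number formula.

mol C = 0.3007 g CO₂ ÷ 44.009 g/mol = 0.0068327 mol
mol H = 2 × 0.09672 g H₂O ÷ 18.015 g/mol = 0.010738 mol
From the AgBr data: mol Br per gram of compound = (0.7845 ÷ 187.772) ÷ 0.5326 = 0.0078444 mol/g, so in the 0.2489 g combustion sample mol Br = 0.0019525 mol
Divide by the smallest (0.0019525 mol): C 3.500, H 5.500, Br 1.000
Multiplying each by 2 gives whole numbers: C 7.00, H 11.00, Br 2.00

C7H11Br2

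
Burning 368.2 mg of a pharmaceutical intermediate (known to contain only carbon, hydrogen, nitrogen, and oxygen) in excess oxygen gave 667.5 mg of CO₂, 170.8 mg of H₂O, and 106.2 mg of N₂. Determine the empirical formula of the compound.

C4H5N2O

mol C = 0.6675 g CO₂ ÷ 44.009 g/mol = 0.015167 mol
mol H = 2 × 0.1708 g H₂O ÷ 18.015 g/mol = 0.018962 mol
mol N = 2 × 0.1062 g N₂ ÷ 28.014 g/mol = 0.0075819 mol
mass O = 0.3682 − (0.18218 + 0.019114 + 0.10620) = 0.060711 g → mol O = 0.060711 ÷ 15.999 = 0.0037947 mol
Divide by the smallest (0.0037947 mol): C 3.997, H 4.997, N 1.998, O 1.000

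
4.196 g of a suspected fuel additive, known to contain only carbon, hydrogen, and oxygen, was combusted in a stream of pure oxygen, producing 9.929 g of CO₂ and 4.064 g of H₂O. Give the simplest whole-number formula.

C7H14O2

mol C = 9.929 g CO₂ ÷ 44.009 g/mol = 0.22561 mol
mol H = 2 × 4.064 g H₂O ÷ 18.015 g/mol = 0.45118 mol
mass O = 4.196 − (2.7098 + 0.45479) = 1.0314 g → mol O = 1.0314 ÷ 15.999 = 0.064465 mol
Divide by the smallest (0.064465 mol): C 3.500, H 6.999, O 1.000
Multiplying each by 2 gives whole numbers: C 7.00, H 14.00, O 2.00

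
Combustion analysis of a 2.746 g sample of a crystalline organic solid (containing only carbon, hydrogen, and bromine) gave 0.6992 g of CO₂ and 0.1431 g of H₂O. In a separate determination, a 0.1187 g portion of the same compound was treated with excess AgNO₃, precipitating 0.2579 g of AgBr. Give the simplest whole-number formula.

mol C = 0.6992 g CO₂ ÷ 44.009 g/mol = 0.015888 mol
mol H = 2 × 0.1431 g H₂O ÷ 18.015 g/mol = 0.015887 mol
From the AgBr data: mol Br per gram of compound = (0.2579 ÷ 187.772) ÷ 0.1187 = 0.011571 mol/g, so in the 2.746 g combustion sample mol Br = 0.031774 mol
Divide by the smallest (0.015887 mol): C 1.000, H 1.000, Br 2.000

CHBr2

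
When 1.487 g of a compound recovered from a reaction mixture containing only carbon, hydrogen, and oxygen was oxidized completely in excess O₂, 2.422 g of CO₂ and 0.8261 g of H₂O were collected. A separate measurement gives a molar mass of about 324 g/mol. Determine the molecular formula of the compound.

mol C = 2.422 g CO₂ ÷ 44.009 g/mol = 0.055034 mol
mol H = 2 × 0.8261 g H₂O ÷ 18.015 g/mol = 0.091712 mol
mass O = 1.487 − (0.66102 + 0.092446) = 0.73354 g → mol O = 0.73354 ÷ 15.999 = 0.045849 mol
Divide by the smallest (0.045849 mol): C 1.200, H 2.000, O 1.000
Multiplying each by 5 gives whole numbers: C 6.00, H 10.00, O 5.00
Empirical formula: C6H10O5
Empirical-formula mass = 162.14 g/mol; 324 ÷ 162.14 ≈ 2, so the molecular formula is C12H20O10.

C12H20O10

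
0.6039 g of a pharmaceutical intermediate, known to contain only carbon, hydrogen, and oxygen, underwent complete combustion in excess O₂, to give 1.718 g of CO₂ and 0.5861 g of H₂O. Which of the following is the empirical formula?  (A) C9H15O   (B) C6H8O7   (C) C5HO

mol C = 1.718 g CO₂ ÷ 44.009 g/mol = 0.039037 mol
mol H = 2 × 0.5861 g H₂O ÷ 18.015 g/mol = 0.065068 mol
mass O = 0.6039 − (0.46888 + 0.065589) = 0.069432 g → mol O = 0.069432 ÷ 15.999 = 0.0043398 mol
Divide by the smallest (0.0043398 mol): C 8.995, H 14.993, O 1.000

(A) C9H15O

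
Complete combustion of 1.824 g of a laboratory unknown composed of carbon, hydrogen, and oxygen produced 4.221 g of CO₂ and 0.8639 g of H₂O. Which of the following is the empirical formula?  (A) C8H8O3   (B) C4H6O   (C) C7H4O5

mol C = 4.221 g CO₂ ÷ 44.009 g/mol = 0.095912 mol
mol H = 2 × 0.8639 g H₂O ÷ 18.015 g/mol = 0.095909 mol
mass O = 1.824 − (1.1520 + 0.096676) = 0.57532 g → mol O = 0.57532 ÷ 15.999 = 0.035960 mol
Divide by the smallest (0.035960 mol): C 2.667, H 2.667, O 1.000
Multiplying each by 3 gives whole numbers: C 8.00, H 8.00, O 3.00

(A) C8H8O3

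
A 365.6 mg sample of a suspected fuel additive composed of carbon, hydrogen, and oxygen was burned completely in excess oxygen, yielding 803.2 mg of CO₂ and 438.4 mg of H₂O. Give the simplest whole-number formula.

mol C = 0.8032 g CO₂ ÷ 44.009 g/mol = 0.018251 mol
mol H = 2 × 0.4384 g H₂O ÷ 18.015 g/mol = 0.048671 mol
mass O = 0.3656 − (0.21921 + 0.049060) = 0.097330 g → mol O = 0.097330 ÷ 15.999 = 0.0060835 mol
Divide by the smallest (0.0060835 mol): C 3.000, H 8.000, O 1.000

C3H8O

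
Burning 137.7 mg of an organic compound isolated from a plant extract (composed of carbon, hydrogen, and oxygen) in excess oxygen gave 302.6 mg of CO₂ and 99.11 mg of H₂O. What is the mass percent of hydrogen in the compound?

8.05%

mol C = 0.3026 g CO₂ ÷ 44.009 g/mol = 0.0068759 mol
mol H = 2 × 0.09911 g H₂O ÷ 18.015 g/mol = 0.011003 mol
mass O = 0.1377 − (0.082586 + 0.011091) = 0.044023 g → mol O = 0.044023 ÷ 15.999 = 0.0027516 mol
mass % H = 0.011091 g ÷ 0.1377 g × 100%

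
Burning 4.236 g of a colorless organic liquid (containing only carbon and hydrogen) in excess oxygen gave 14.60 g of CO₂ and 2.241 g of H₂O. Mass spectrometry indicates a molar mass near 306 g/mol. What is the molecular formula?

C24H18

mol C = 14.60 g CO₂ ÷ 44.009 g/mol = 0.33175 mol
mol H = 2 × 2.241 g H₂O ÷ 18.015 g/mol = 0.24879 mol
Divide by the smallest (0.24879 mol): C 1.333, H 1.000
Multiplying each by 3 gives whole numbers: C 4.00, H 3.00
Empirical formula: C4H3
Empirical-formula mass = 51.07 g/mol; 306 ÷ 51.07 ≈ 6, so the molecular formula is C24H18.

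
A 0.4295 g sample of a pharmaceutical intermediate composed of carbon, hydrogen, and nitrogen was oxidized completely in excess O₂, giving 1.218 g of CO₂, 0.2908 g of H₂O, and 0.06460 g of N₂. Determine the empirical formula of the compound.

mol C = 1.218 g CO₂ ÷ 44.009 g/mol = 0.027676 mol
mol H = 2 × 0.2908 g H₂O ÷ 18.015 g/mol = 0.032284 mol
mol N = 2 × 0.06460 g N₂ ÷ 28.014 g/mol = 0.0046120 mol
Divide by the smallest (0.0046120 mol): C 6.001, H 7.000, N 1.000

C6H7N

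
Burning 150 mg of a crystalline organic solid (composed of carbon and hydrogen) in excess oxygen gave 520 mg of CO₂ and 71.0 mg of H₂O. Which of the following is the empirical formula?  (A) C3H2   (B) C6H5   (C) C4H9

mol C = 0.520 g CO₂ ÷ 44.009 g/mol = 0.01182 mol
mol H = 2 × 0.0710 g H₂O ÷ 18.015 g/mol = 0.007882 mol
Divide by the smallest (0.007882 mol): C 1.499, H 1.000
Multiplying each by 2 gives whole numbers: C 3.00, H 2.00

(A) C3H2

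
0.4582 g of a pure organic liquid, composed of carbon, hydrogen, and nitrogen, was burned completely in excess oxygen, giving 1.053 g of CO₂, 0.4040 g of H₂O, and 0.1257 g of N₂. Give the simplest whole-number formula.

C8H15N3

mol C = 1.053 g CO₂ ÷ 44.009 g/mol = 0.023927 mol
mol H = 2 × 0.4040 g H₂O ÷ 18.015 g/mol = 0.044852 mol
mol N = 2 × 0.1257 g N₂ ÷ 28.014 g/mol = 0.0089741 mol
Divide by the smallest (0.0089741 mol): C 2.666, H 4.998, N 1.000
Multiplying each by 3 gives whole numbers: C 8.00, H 14.99, N 3.00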